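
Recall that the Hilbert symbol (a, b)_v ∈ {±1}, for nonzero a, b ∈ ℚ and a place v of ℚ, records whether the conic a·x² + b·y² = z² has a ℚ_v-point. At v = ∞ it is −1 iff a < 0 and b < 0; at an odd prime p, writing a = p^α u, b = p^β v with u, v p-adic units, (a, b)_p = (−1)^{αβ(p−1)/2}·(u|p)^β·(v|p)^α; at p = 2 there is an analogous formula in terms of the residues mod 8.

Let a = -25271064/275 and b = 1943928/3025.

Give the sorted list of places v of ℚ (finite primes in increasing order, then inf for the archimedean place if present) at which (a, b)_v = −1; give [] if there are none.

[2, 11, 19, 29]

Mod squares: a ≡ -157586, b ≡ 1102. Check v ∈ {∞, 2, 3, 5, 7, 11, 13, 19, 29}.
v=11: a=11^-1·(≡2), b=11^-2·(≡10) mod 11; (2|11)=-1, (10|11)=-1; (−1)^{-1·-2·5}·(-1)^-2·(-1)^-1 = -1.
v=19: a=19^1·(≡17), b=19^1·(≡4) mod 19; (17|19)=+1, (4|19)=+1; (−1)^{1·1·9}·(+1)^1·(+1)^1 = -1.
v=7: a=7^2·(≡5), b=7^2·(≡3) mod 7; (5|7)=-1, (3|7)=-1; (−1)^{2·2·3}·(-1)^2·(-1)^2 = +1.
v=5: a=5^-2·(≡1), b=5^-2·(≡3) mod 5; (1|5)=+1, (3|5)=-1; (−1)^{-2·-2·2}·(+1)^-2·(-1)^-2 = +1.
v=13: a=13^1·(≡7), b=13^0·(≡10) mod 13; (7|13)=-1, (10|13)=+1; (−1)^{1·0·6}·(-1)^0·(+1)^1 = +1.
v=3: a=3^2·(≡1), b=3^2·(≡1) mod 3; (1|3)=+1, (1|3)=+1; (−1)^{2·2·1}·(+1)^2·(+1)^2 = +1.
v=∞: -157586 < 0 and 1102 > 0  ⇒  (a,b)_∞ = +1.
v=29: a=29^1·(≡19), b=29^1·(≡24) mod 29; (19|29)=-1, (24|29)=+1; (−1)^{1·1·14}·(-1)^1·(+1)^1 = -1.
v=2: v_2(a)=3, v_2(b)=3; units ≡ 7, 7 (mod 8); ε·ε+αω+βω = 1·1+3·0+3·0 ≡ 1  ⇒  (a,b)_2 = -1.
(-157586, 1102 / ℚ) ramifies at {2, 11, 19, 29}: a division algebra.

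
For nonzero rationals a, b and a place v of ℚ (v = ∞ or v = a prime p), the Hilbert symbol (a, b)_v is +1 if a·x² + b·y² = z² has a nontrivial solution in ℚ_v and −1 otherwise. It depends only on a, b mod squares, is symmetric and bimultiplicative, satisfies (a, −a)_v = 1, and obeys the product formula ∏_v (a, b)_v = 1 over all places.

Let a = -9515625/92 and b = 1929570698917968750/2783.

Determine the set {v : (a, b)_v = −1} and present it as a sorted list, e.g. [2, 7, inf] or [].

[5, 23]

Mod squares: a ≡ -14007, b ≡ 46690. Check v ∈ {∞, 2, 3, 5, 7, 11, 23, 29}.
v=5: a=5^6·(≡3), b=5^9·(≡2) mod 5; (3|5)=-1, (2|5)=-1; (−1)^{6·9·2}·(-1)^9·(-1)^6 = -1.
v=2: v_2(a)=-2, v_2(b)=1; units ≡ 1, 1 (mod 8); ε·ε+αω+βω = 0·0+-2·0+1·0 ≡ 0  ⇒  (a,b)_2 = +1.
v=23: a=23^-1·(≡1), b=23^-1·(≡1) mod 23; (1|23)=+1, (1|23)=+1; (−1)^{-1·-1·11}·(+1)^-1·(+1)^-1 = -1.
v=11: a=11^0·(≡6), b=11^-2·(≡6) mod 11; (6|11)=-1, (6|11)=-1; (−1)^{0·-2·5}·(-1)^-2·(-1)^0 = +1.
v=29: a=29^1·(≡2), b=29^3·(≡26) mod 29; (2|29)=-1, (26|29)=-1; (−1)^{1·3·14}·(-1)^3·(-1)^1 = +1.
v=7: a=7^1·(≡4), b=7^3·(≡5) mod 7; (4|7)=+1, (5|7)=-1; (−1)^{1·3·3}·(+1)^3·(-1)^1 = +1.
v=∞: -14007 < 0 and 46690 > 0  ⇒  (a,b)_∞ = +1.
v=3: a=3^1·(≡2), b=3^10·(≡1) mod 3; (2|3)=-1, (1|3)=+1; (−1)^{1·10·1}·(-1)^10·(+1)^1 = +1.
(-14007, 46690 / ℚ) ramifies at {5, 23}: a division algebra.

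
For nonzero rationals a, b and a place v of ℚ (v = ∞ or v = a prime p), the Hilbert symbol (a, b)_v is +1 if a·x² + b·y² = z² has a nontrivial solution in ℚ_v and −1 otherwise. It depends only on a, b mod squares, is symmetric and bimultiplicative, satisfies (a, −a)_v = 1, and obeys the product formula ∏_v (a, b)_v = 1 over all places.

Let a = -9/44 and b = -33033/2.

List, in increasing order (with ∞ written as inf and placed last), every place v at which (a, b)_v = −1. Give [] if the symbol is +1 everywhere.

Mod squares: a ≡ -11, b ≡ -546. Check v ∈ {∞, 2, 3, 7, 11, 13}.
v=13: a=13^0·(≡6), b=13^1·(≡10) mod 13; (6|13)=-1, (10|13)=+1; (−1)^{0·1·6}·(-1)^1·(+1)^0 = -1.
v=7: a=7^0·(≡6), b=7^1·(≡3) mod 7; (6|7)=-1, (3|7)=-1; (−1)^{0·1·3}·(-1)^1·(-1)^0 = -1.
v=3: a=3^2·(≡1), b=3^1·(≡1) mod 3; (1|3)=+1, (1|3)=+1; (−1)^{2·1·1}·(+1)^1·(+1)^2 = +1.
v=∞: -11 < 0 and -546 < 0  ⇒  (a,b)_∞ = -1.
v=11: a=11^-1·(≡6), b=11^2·(≡1) mod 11; (6|11)=-1, (1|11)=+1; (−1)^{-1·2·5}·(-1)^2·(+1)^-1 = +1.
v=2: v_2(a)=-2, v_2(b)=-1; units ≡ 5, 7 (mod 8); ε·ε+αω+βω = 0·1+-2·0+-1·1 ≡ 1  ⇒  (a,b)_2 = -1.
|Ram(-11, -546)| = 4, even; anisotropic at {2, 7, 13, ∞}.

[2, 7, 13, inf]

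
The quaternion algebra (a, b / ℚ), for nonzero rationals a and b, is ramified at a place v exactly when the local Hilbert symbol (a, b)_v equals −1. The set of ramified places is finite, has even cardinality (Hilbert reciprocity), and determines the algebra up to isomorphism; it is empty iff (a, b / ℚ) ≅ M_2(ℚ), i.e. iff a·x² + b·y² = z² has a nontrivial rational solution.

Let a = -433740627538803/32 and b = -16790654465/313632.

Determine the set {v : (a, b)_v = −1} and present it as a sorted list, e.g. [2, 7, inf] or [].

[2, 29, 31, inf]

(a, b) ≡ (-1334, -206770) mod (ℚ^×)²; places V = {2, 3, 5, 11, 13, 23, 29, 31, ∞}.
(a,b)_11: α=0, u≡2; β=-2, v≡6 (mod 11); (2|11)=-1, (6|11)=-1; sign (−1)^0·-1^-2·-1^0 = +1.
(a,b)_23: α=3, u≡15; β=1, v≡8 (mod 23); (15|23)=-1, (8|23)=+1; sign (−1)^1·-1^1·+1^3 = +1.
(a,b)_31: α=2, u≡23; β=3, v≡24 (mod 31); (23|31)=-1, (24|31)=-1; sign (−1)^0·-1^3·-1^2 = -1.
(a,b)_29: α=3, u≡3; β=1, v≡23 (mod 29); (3|29)=-1, (23|29)=+1; sign (−1)^0·-1^1·+1^3 = -1.
(a,b)_2: α=-5, β=-5; u≡5, v≡7 (mod 8); ε(u)ε(v)=0·1, αω(v)=-5·0, βω(u)=-5·1; sum ≡ 1  ⇒  -1.
(a,b)_5: α=0, u≡1; β=1, v≡1 (mod 5); (1|5)=+1, (1|5)=+1; sign (−1)^0·+1^1·+1^0 = +1.
(a,b)_3: α=2, u≡1; β=-4, v≡2 (mod 3); (1|3)=+1, (2|3)=-1; sign (−1)^0·+1^-4·-1^2 = +1.
(a,b)_∞: sgn(-1334)=−, sgn(-206770)=−, so -1.
(a,b)_13: α=2, u≡5; β=2, v≡5 (mod 13); (5|13)=-1, (5|13)=-1; sign (−1)^0·-1^2·-1^2 = +1.
Ram(-1334, -206770) = {2, 29, 31, ∞}; no ℚ_2-point on the conic.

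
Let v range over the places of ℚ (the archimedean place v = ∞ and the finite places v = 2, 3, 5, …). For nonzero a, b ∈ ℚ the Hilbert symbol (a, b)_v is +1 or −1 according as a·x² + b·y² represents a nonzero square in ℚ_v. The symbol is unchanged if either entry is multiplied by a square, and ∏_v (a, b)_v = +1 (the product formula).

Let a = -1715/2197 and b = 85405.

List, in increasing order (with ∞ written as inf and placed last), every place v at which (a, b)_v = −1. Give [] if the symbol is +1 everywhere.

Mod squares: a ≡ -455, b ≡ 85405. Check v ∈ {∞, 2, 5, 7, 13, 19, 29, 31}.
v=7: a=7^3·(≡5), b=7^0·(≡5) mod 7; (5|7)=-1, (5|7)=-1; (−1)^{3·0·3}·(-1)^0·(-1)^3 = -1.
v=∞: -455 < 0 and 85405 > 0  ⇒  (a,b)_∞ = +1.
v=31: a=31^0·(≡18), b=31^1·(≡27) mod 31; (18|31)=+1, (27|31)=-1; (−1)^{0·1·15}·(+1)^1·(-1)^0 = +1.
v=13: a=13^-3·(≡1), b=13^0·(≡8) mod 13; (1|13)=+1, (8|13)=-1; (−1)^{-3·0·6}·(+1)^0·(-1)^-3 = -1.
v=2: v_2(a)=0, v_2(b)=0; units ≡ 1, 5 (mod 8); ε·ε+αω+βω = 0·0+0·1+0·0 ≡ 0  ⇒  (a,b)_2 = +1.
v=29: a=29^0·(≡13), b=29^1·(≡16) mod 29; (13|29)=+1, (16|29)=+1; (−1)^{0·1·14}·(+1)^1·(+1)^0 = +1.
v=5: a=5^1·(≡1), b=5^1·(≡1) mod 5; (1|5)=+1, (1|5)=+1; (−1)^{1·1·2}·(+1)^1·(+1)^1 = +1.
v=19: a=19^0·(≡17), b=19^1·(≡11) mod 19; (17|19)=+1, (11|19)=+1; (−1)^{0·1·9}·(+1)^1·(+1)^0 = +1.
|Ram(-455, 85405)| = 2, even; anisotropic at {7, 13}.

[7, 13]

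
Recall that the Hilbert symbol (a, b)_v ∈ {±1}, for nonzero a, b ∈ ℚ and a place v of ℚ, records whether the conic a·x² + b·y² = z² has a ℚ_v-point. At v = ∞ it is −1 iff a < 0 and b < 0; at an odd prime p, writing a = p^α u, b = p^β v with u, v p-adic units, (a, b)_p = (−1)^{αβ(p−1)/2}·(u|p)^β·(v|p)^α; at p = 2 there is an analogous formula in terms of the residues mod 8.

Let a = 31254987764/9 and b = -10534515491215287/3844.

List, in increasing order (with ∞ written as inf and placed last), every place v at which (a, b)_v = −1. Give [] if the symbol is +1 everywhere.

Mod squares: a ≡ 2261, b ≡ -143. Check v ∈ {∞, 2, 3, 7, 11, 13, 17, 19, 31}.
v=11: a=11^2·(≡6), b=11^3·(≡4) mod 11; (6|11)=-1, (4|11)=+1; (−1)^{2·3·5}·(-1)^3·(+1)^2 = -1.
v=3: a=3^-2·(≡2), b=3^10·(≡1) mod 3; (2|3)=-1, (1|3)=+1; (−1)^{-2·10·1}·(-1)^10·(+1)^-2 = +1.
v=17: a=17^1·(≡3), b=17^0·(≡14) mod 17; (3|17)=-1, (14|17)=-1; (−1)^{1·0·8}·(-1)^0·(-1)^1 = -1.
v=13: a=13^4·(≡4), b=13^5·(≡5) mod 13; (4|13)=+1, (5|13)=-1; (−1)^{4·5·6}·(+1)^5·(-1)^4 = +1.
v=2: v_2(a)=2, v_2(b)=-2; units ≡ 5, 1 (mod 8); ε·ε+αω+βω = 0·0+2·0+-2·1 ≡ 0  ⇒  (a,b)_2 = +1.
v=7: a=7^1·(≡4), b=7^0·(≡2) mod 7; (4|7)=+1, (2|7)=+1; (−1)^{1·0·3}·(+1)^0·(+1)^1 = +1.
v=19: a=19^1·(≡1), b=19^2·(≡7) mod 19; (1|19)=+1, (7|19)=+1; (−1)^{1·2·9}·(+1)^2·(+1)^1 = +1.
v=31: a=31^0·(≡6), b=31^-2·(≡12) mod 31; (6|31)=-1, (12|31)=-1; (−1)^{0·-2·15}·(-1)^-2·(-1)^0 = +1.
v=∞: 2261 > 0 and -143 < 0  ⇒  (a,b)_∞ = +1.
Ram(2261, -143) = {11, 17}; no ℚ_11-point on the conic.

[11, 17]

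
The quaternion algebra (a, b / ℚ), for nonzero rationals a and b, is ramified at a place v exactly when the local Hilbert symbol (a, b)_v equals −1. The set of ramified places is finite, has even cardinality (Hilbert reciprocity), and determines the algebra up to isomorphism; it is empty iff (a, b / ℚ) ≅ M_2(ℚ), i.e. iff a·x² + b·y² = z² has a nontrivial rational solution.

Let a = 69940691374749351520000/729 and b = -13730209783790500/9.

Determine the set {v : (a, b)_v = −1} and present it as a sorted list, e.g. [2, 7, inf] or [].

(a, b) ≡ (2993887, -474145) mod (ℚ^×)²; places V = {2, 3, 5, 7, 11, 13, 17, 19, 23, 31, ∞}.
(a,b)_5: α=4, u≡3; β=3, v≡4 (mod 5); (3|5)=-1, (4|5)=+1; sign (−1)^0·-1^3·+1^4 = -1.
(a,b)_11: α=0, u≡7; β=2, v≡8 (mod 11); (7|11)=-1, (8|11)=-1; sign (−1)^0·-1^2·-1^0 = +1.
(a,b)_17: α=3, u≡8; β=2, v≡2 (mod 17); (8|17)=+1, (2|17)=+1; sign (−1)^0·+1^2·+1^3 = +1.
(a,b)_3: α=-6, u≡1; β=-2, v≡2 (mod 3); (1|3)=+1, (2|3)=-1; sign (−1)^0·+1^-2·-1^-6 = +1.
(a,b)_19: α=3, u≡7; β=1, v≡6 (mod 19); (7|19)=+1, (6|19)=+1; sign (−1)^1·+1^1·+1^3 = -1.
(a,b)_13: α=5, u≡10; β=2, v≡12 (mod 13); (10|13)=+1, (12|13)=+1; sign (−1)^0·+1^2·+1^5 = +1.
(a,b)_2: α=8, β=2; u≡7, v≡7 (mod 8); ε(u)ε(v)=1·1, αω(v)=8·0, βω(u)=2·0; sum ≡ 1  ⇒  -1.
(a,b)_31: α=1, u≡22; β=1, v≡4 (mod 31); (22|31)=-1, (4|31)=+1; sign (−1)^1·-1^1·+1^1 = +1.
(a,b)_23: α=1, u≡3; β=1, v≡13 (mod 23); (3|23)=+1, (13|23)=+1; sign (−1)^1·+1^1·+1^1 = -1.
(a,b)_7: α=2, u≡1; β=3, v≡2 (mod 7); (1|7)=+1, (2|7)=+1; sign (−1)^0·+1^3·+1^2 = +1.
(a,b)_∞: sgn(2993887)=+, sgn(-474145)=−, so +1.
|Ram(2993887, -474145)| = 4, even; anisotropic at {2, 5, 19, 23}.

[2, 5, 19, 23]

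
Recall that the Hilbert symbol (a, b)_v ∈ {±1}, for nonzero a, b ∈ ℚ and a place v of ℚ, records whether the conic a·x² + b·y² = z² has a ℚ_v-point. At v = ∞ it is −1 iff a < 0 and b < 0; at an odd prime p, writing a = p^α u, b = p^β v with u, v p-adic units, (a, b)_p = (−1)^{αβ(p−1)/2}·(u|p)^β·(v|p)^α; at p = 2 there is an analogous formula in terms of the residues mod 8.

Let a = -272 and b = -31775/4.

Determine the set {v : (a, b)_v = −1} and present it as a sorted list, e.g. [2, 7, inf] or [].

(a, b) ≡ (-17, -1271) mod (ℚ^×)²; places V = {2, 5, 17, 31, 41, ∞}.
(a,b)_∞: sgn(-17)=−, sgn(-1271)=−, so -1.
(a,b)_31: α=0, u≡7; β=1, v≡15 (mod 31); (7|31)=+1, (15|31)=-1; sign (−1)^0·+1^1·-1^0 = +1.
(a,b)_41: α=0, u≡15; β=1, v≡1 (mod 41); (15|41)=-1, (1|41)=+1; sign (−1)^0·-1^1·+1^0 = -1.
(a,b)_5: α=0, u≡3; β=2, v≡1 (mod 5); (3|5)=-1, (1|5)=+1; sign (−1)^0·-1^2·+1^0 = +1.
(a,b)_2: α=4, β=-2; u≡7, v≡1 (mod 8); ε(u)ε(v)=1·0, αω(v)=4·0, βω(u)=-2·0; sum ≡ 0  ⇒  +1.
(a,b)_17: α=1, u≡1; β=0, v≡8 (mod 17); (1|17)=+1, (8|17)=+1; sign (−1)^0·+1^0·+1^1 = +1.
(-17, -1271 / ℚ) ramifies at {41, ∞}: a division algebra.

[41, inf]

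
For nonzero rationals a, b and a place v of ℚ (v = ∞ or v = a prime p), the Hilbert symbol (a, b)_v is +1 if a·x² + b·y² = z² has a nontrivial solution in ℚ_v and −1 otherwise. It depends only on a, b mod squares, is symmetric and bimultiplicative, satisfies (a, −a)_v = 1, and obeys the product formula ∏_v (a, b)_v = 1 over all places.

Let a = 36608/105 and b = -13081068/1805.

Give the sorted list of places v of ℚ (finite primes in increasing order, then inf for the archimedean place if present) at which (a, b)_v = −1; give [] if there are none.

[]

(a, b) ≡ (15015, -15015) mod (ℚ^×)²; places V = {2, 3, 5, 7, 11, 13, 19, ∞}.
(a,b)_3: α=-1, u≡1; β=3, v≡2 (mod 3); (1|3)=+1, (2|3)=-1; sign (−1)^1·+1^3·-1^-1 = +1.
(a,b)_5: α=-1, u≡3; β=-1, v≡2 (mod 5); (3|5)=-1, (2|5)=-1; sign (−1)^0·-1^-1·-1^-1 = +1.
(a,b)_19: α=0, u≡9; β=-2, v≡18 (mod 19); (9|19)=+1, (18|19)=-1; sign (−1)^0·+1^-2·-1^0 = +1.
(a,b)_13: α=1, u≡8; β=1, v≡5 (mod 13); (8|13)=-1, (5|13)=-1; sign (−1)^0·-1^1·-1^1 = +1.
(a,b)_∞: sgn(15015)=+, sgn(-15015)=−, so +1.
(a,b)_2: α=8, β=2; u≡7, v≡1 (mod 8); ε(u)ε(v)=1·0, αω(v)=8·0, βω(u)=2·0; sum ≡ 0  ⇒  +1.
(a,b)_11: α=1, u≡1; β=3, v≡6 (mod 11); (1|11)=+1, (6|11)=-1; sign (−1)^1·+1^3·-1^1 = +1.
(a,b)_7: α=-1, u≡5; β=1, v≡4 (mod 7); (5|7)=-1, (4|7)=+1; sign (−1)^1·-1^1·+1^-1 = +1.
Ram(a, b) = ∅: the form 15015·x² + -15015·y² − z² is isotropic over every ℚ_v, so by Hasse–Minkowski it is isotropic over ℚ.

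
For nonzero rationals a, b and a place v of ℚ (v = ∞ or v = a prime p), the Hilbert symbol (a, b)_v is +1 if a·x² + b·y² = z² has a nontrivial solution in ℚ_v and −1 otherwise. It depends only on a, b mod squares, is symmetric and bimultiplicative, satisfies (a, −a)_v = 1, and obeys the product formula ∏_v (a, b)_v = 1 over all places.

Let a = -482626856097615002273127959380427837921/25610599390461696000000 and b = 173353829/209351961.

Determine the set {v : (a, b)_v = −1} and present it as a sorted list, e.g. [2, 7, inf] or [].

[3, 11, 19, 23]

(a, b) ≡ (-98798271, 341) mod (ℚ^×)²; places V = {2, 3, 5, 7, 11, 13, 17, 19, 23, 31, 43, 53, ∞}.
(a,b)_11: α=3, u≡4; β=1, v≡5 (mod 11); (4|11)=+1, (5|11)=+1; sign (−1)^1·+1^1·+1^3 = -1.
(a,b)_∞: sgn(-98798271)=−, sgn(341)=+, so +1.
(a,b)_5: α=-6, u≡1; β=0, v≡4 (mod 5); (1|5)=+1, (4|5)=+1; sign (−1)^0·+1^0·+1^-6 = +1.
(a,b)_13: α=-7, u≡6; β=-2, v≡1 (mod 13); (6|13)=-1, (1|13)=+1; sign (−1)^0·-1^-2·+1^-7 = +1.
(a,b)_3: α=-13, u≡1; β=-2, v≡2 (mod 3); (1|3)=+1, (2|3)=-1; sign (−1)^0·+1^-2·-1^-13 = -1.
(a,b)_17: α=1, u≡15; β=0, v≡13 (mod 17); (15|17)=+1, (13|17)=+1; sign (−1)^0·+1^0·+1^1 = +1.
(a,b)_2: α=-14, β=0; u≡1, v≡5 (mod 8); ε(u)ε(v)=0·0, αω(v)=-14·1, βω(u)=0·0; sum ≡ 0  ⇒  +1.
(a,b)_19: α=1, u≡16; β=0, v≡18 (mod 19); (16|19)=+1, (18|19)=-1; sign (−1)^0·+1^0·-1^1 = -1.
(a,b)_31: α=9, u≡8; β=3, v≡11 (mod 31); (8|31)=+1, (11|31)=-1; sign (−1)^1·+1^3·-1^9 = +1.
(a,b)_7: α=4, u≡2; β=-2, v≡3 (mod 7); (2|7)=+1, (3|7)=-1; sign (−1)^0·+1^-2·-1^4 = +1.
(a,b)_23: α=7, u≡16; β=2, v≡5 (mod 23); (16|23)=+1, (5|23)=-1; sign (−1)^0·+1^2·-1^7 = -1.
(a,b)_43: α=2, u≡34; β=0, v≡25 (mod 43); (34|43)=-1, (25|43)=+1; sign (−1)^0·-1^0·+1^2 = +1.
(a,b)_53: α=2, u≡13; β=-2, v≡48 (mod 53); (13|53)=+1, (48|53)=-1; sign (−1)^0·+1^-2·-1^2 = +1.
(-98798271, 341 / ℚ) ramifies at {3, 11, 19, 23}: a division algebra.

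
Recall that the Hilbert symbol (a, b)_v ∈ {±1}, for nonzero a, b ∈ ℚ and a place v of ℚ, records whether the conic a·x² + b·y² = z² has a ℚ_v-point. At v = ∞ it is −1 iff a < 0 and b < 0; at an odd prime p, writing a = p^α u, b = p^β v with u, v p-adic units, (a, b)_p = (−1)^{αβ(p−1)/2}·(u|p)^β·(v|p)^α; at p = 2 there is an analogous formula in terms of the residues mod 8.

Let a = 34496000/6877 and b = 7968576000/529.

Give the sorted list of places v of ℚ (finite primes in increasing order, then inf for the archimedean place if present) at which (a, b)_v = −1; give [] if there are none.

(a, b) ≡ (1430, 210) mod (ℚ^×)²; places V = {2, 3, 5, 7, 11, 13, 23, ∞}.
(a,b)_∞: sgn(1430)=+, sgn(210)=+, so +1.
(a,b)_7: α=2, u≡1; β=3, v≡2 (mod 7); (1|7)=+1, (2|7)=+1; sign (−1)^0·+1^3·+1^2 = +1.
(a,b)_5: α=3, u≡4; β=3, v≡2 (mod 5); (4|5)=+1, (2|5)=-1; sign (−1)^0·+1^3·-1^3 = -1.
(a,b)_2: α=9, β=9; u≡3, v≡1 (mod 8); ε(u)ε(v)=1·0, αω(v)=9·0, βω(u)=9·1; sum ≡ 1  ⇒  -1.
(a,b)_23: α=-2, u≡9; β=-2, v≡2 (mod 23); (9|23)=+1, (2|23)=+1; sign (−1)^0·+1^-2·+1^-2 = +1.
(a,b)_3: α=0, u≡2; β=1, v≡1 (mod 3); (2|3)=-1, (1|3)=+1; sign (−1)^0·-1^1·+1^0 = -1.
(a,b)_11: α=1, u≡5; β=2, v≡1 (mod 11); (5|11)=+1, (1|11)=+1; sign (−1)^0·+1^2·+1^1 = +1.
(a,b)_13: α=-1, u≡5; β=0, v≡11 (mod 13); (5|13)=-1, (11|13)=-1; sign (−1)^0·-1^0·-1^-1 = -1.
|Ram(1430, 210)| = 4, even; anisotropic at {2, 3, 5, 13}.

[2, 3, 5, 13]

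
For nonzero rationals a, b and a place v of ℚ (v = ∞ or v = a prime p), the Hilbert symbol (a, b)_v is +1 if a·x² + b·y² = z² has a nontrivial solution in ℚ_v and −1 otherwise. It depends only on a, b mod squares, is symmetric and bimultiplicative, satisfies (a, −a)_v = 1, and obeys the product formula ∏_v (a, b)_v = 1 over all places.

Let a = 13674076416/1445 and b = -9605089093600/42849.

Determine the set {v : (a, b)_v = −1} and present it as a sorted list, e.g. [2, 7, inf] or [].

(a, b) ≡ (5005, -286) mod (ℚ^×)²; places V = {2, 3, 5, 7, 11, 13, 17, 23, ∞}.
(a,b)_∞: sgn(5005)=+, sgn(-286)=−, so +1.
(a,b)_23: α=0, u≡14; β=-2, v≡2 (mod 23); (14|23)=-1, (2|23)=+1; sign (−1)^0·-1^-2·+1^0 = +1.
(a,b)_7: α=3, u≡2; β=4, v≡2 (mod 7); (2|7)=+1, (2|7)=+1; sign (−1)^0·+1^4·+1^3 = +1.
(a,b)_2: α=8, β=5; u≡5, v≡1 (mod 8); ε(u)ε(v)=0·0, αω(v)=8·0, βω(u)=5·1; sum ≡ 1  ⇒  -1.
(a,b)_11: α=3, u≡5; β=3, v≡8 (mod 11); (5|11)=+1, (8|11)=-1; sign (−1)^1·+1^3·-1^3 = +1.
(a,b)_3: α=2, u≡1; β=-4, v≡2 (mod 3); (1|3)=+1, (2|3)=-1; sign (−1)^0·+1^-4·-1^2 = +1.
(a,b)_5: α=-1, u≡4; β=2, v≡4 (mod 5); (4|5)=+1, (4|5)=+1; sign (−1)^0·+1^2·+1^-1 = +1.
(a,b)_13: α=1, u≡5; β=1, v≡4 (mod 13); (5|13)=-1, (4|13)=+1; sign (−1)^0·-1^1·+1^1 = -1.
(a,b)_17: α=-2, u≡11; β=2, v≡7 (mod 17); (11|17)=-1, (7|17)=-1; sign (−1)^0·-1^2·-1^-2 = +1.
|Ram(5005, -286)| = 2, even; anisotropic at {2, 13}.

[2, 13]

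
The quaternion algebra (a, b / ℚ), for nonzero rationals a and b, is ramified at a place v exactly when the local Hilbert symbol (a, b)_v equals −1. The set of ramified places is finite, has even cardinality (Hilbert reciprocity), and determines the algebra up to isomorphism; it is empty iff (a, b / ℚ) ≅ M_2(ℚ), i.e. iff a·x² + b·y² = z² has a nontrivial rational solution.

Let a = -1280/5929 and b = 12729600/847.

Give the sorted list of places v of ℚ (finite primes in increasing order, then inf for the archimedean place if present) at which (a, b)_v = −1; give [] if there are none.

(a, b) ≡ (-5, 1547) mod (ℚ^×)²; places V = {2, 3, 5, 7, 11, 13, 17, ∞}.
(a,b)_11: α=-2, u≡8; β=-2, v≡10 (mod 11); (8|11)=-1, (10|11)=-1; sign (−1)^0·-1^-2·-1^-2 = +1.
(a,b)_17: α=0, u≡14; β=1, v≡11 (mod 17); (14|17)=-1, (11|17)=-1; sign (−1)^0·-1^1·-1^0 = -1.
(a,b)_13: α=0, u≡7; β=1, v≡7 (mod 13); (7|13)=-1, (7|13)=-1; sign (−1)^0·-1^1·-1^0 = -1.
(a,b)_7: α=-2, u≡4; β=-1, v≡1 (mod 7); (4|7)=+1, (1|7)=+1; sign (−1)^0·+1^-1·+1^-2 = +1.
(a,b)_5: α=1, u≡1; β=2, v≡2 (mod 5); (1|5)=+1, (2|5)=-1; sign (−1)^0·+1^2·-1^1 = -1.
(a,b)_2: α=8, β=8; u≡3, v≡3 (mod 8); ε(u)ε(v)=1·1, αω(v)=8·1, βω(u)=8·1; sum ≡ 1  ⇒  -1.
(a,b)_3: α=0, u≡1; β=2, v≡2 (mod 3); (1|3)=+1, (2|3)=-1; sign (−1)^0·+1^2·-1^0 = +1.
(a,b)_∞: sgn(-5)=−, sgn(1547)=+, so +1.
|Ram(-5, 1547)| = 4, even; anisotropic at {2, 5, 13, 17}.

[2, 5, 13, 17]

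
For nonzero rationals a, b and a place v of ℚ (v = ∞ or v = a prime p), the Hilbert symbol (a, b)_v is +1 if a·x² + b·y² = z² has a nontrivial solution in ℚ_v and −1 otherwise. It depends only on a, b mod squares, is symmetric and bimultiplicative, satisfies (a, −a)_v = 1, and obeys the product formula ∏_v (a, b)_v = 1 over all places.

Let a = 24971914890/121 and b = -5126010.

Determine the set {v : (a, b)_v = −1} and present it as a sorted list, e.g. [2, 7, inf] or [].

(a, b) ≡ (56810, -9690) mod (ℚ^×)²; places V = {2, 3, 5, 11, 13, 17, 19, 23, ∞}.
(a,b)_2: α=1, β=1; u≡5, v≡3 (mod 8); ε(u)ε(v)=0·1, αω(v)=1·1, βω(u)=1·1; sum ≡ 0  ⇒  +1.
(a,b)_3: α=2, u≡2; β=1, v≡1 (mod 3); (2|3)=-1, (1|3)=+1; sign (−1)^0·-1^1·+1^2 = -1.
(a,b)_11: α=-2, u≡10; β=0, v≡1 (mod 11); (10|11)=-1, (1|11)=+1; sign (−1)^0·-1^0·+1^-2 = +1.
(a,b)_13: α=3, u≡7; β=0, v≡7 (mod 13); (7|13)=-1, (7|13)=-1; sign (−1)^0·-1^0·-1^3 = -1.
(a,b)_23: α=1, u≡1; β=2, v≡16 (mod 23); (1|23)=+1, (16|23)=+1; sign (−1)^0·+1^2·+1^1 = +1.
(a,b)_5: α=1, u≡3; β=1, v≡3 (mod 5); (3|5)=-1, (3|5)=-1; sign (−1)^0·-1^1·-1^1 = +1.
(a,b)_19: α=1, u≡4; β=1, v≡10 (mod 19); (4|19)=+1, (10|19)=-1; sign (−1)^1·+1^1·-1^1 = +1.
(a,b)_∞: sgn(56810)=+, sgn(-9690)=−, so +1.
(a,b)_17: α=2, u≡1; β=1, v≡16 (mod 17); (1|17)=+1, (16|17)=+1; sign (−1)^0·+1^1·+1^2 = +1.
(56810, -9690 / ℚ) ramifies at {3, 13}: a division algebra.

[3, 13]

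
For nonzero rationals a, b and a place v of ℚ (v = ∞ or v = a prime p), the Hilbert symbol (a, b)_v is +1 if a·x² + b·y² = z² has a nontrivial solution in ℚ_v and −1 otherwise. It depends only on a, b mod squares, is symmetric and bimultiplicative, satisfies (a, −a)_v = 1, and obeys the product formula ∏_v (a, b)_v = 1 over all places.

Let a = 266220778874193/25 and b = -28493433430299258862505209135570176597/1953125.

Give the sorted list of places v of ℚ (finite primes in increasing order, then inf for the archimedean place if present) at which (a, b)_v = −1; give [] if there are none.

[5, 11, 19, 23]

(a, b) ≡ (96577, -608465) mod (ℚ^×)²; places V = {2, 3, 5, 7, 11, 13, 17, 19, 23, 29, 37, 43, ∞}.
(a,b)_43: α=2, u≡28; β=0, v≡19 (mod 43); (28|43)=-1, (19|43)=-1; sign (−1)^0·-1^0·-1^2 = +1.
(a,b)_37: α=2, u≡34; β=5, v≡24 (mod 37); (34|37)=+1, (24|37)=-1; sign (−1)^0·+1^5·-1^2 = +1.
(a,b)_23: α=1, u≡4; β=3, v≡18 (mod 23); (4|23)=+1, (18|23)=+1; sign (−1)^1·+1^3·+1^1 = -1.
(a,b)_3: α=2, u≡1; β=4, v≡1 (mod 3); (1|3)=+1, (1|3)=+1; sign (−1)^0·+1^4·+1^2 = +1.
(a,b)_5: α=-2, u≡3; β=-9, v≡3 (mod 5); (3|5)=-1, (3|5)=-1; sign (−1)^0·-1^-9·-1^-2 = -1.
(a,b)_17: α=1, u≡12; β=2, v≡4 (mod 17); (12|17)=-1, (4|17)=+1; sign (−1)^0·-1^2·+1^1 = +1.
(a,b)_29: α=0, u≡16; β=4, v≡16 (mod 29); (16|29)=+1, (16|29)=+1; sign (−1)^0·+1^4·+1^0 = +1.
(a,b)_∞: sgn(96577)=+, sgn(-608465)=−, so +1.
(a,b)_19: α=1, u≡3; β=0, v≡10 (mod 19); (3|19)=-1, (10|19)=-1; sign (−1)^0·-1^0·-1^1 = -1.
(a,b)_7: α=0, u≡6; β=8, v≡6 (mod 7); (6|7)=-1, (6|7)=-1; sign (−1)^0·-1^8·-1^0 = +1.
(a,b)_11: α=2, u≡10; β=5, v≡9 (mod 11); (10|11)=-1, (9|11)=+1; sign (−1)^0·-1^5·+1^2 = -1.
(a,b)_2: α=0, β=0; u≡1, v≡7 (mod 8); ε(u)ε(v)=0·1, αω(v)=0·0, βω(u)=0·0; sum ≡ 0  ⇒  +1.
(a,b)_13: α=1, u≡8; β=3, v≡6 (mod 13); (8|13)=-1, (6|13)=-1; sign (−1)^0·-1^3·-1^1 = +1.
Ram(96577, -608465) = {5, 11, 19, 23}; no ℚ_5-point on the conic.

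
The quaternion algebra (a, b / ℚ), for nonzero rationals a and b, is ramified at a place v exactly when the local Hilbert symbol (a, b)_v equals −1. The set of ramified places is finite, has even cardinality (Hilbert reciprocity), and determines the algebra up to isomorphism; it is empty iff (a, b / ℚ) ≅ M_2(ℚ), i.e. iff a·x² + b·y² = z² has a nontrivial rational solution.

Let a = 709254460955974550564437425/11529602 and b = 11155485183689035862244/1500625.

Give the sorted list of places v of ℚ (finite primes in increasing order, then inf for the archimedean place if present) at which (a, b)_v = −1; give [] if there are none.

[29, 41]

Mod squares: a ≡ 87986, b ≡ 41. Check v ∈ {∞, 2, 3, 5, 7, 11, 13, 19, 23, 29, 37, 41}.
v=23: a=23^0·(≡21), b=23^2·(≡13) mod 23; (21|23)=-1, (13|23)=+1; (−1)^{0·2·11}·(-1)^2·(+1)^0 = +1.
v=37: a=37^3·(≡16), b=37^2·(≡12) mod 37; (16|37)=+1, (12|37)=+1; (−1)^{3·2·18}·(+1)^2·(+1)^3 = +1.
v=41: a=41^5·(≡13), b=41^3·(≡20) mod 41; (13|41)=-1, (20|41)=+1; (−1)^{5·3·20}·(-1)^3·(+1)^5 = -1.
v=2: v_2(a)=-1, v_2(b)=2; units ≡ 1, 1 (mod 8); ε·ε+αω+βω = 0·0+-1·0+2·0 ≡ 0  ⇒  (a,b)_2 = +1.
v=3: a=3^2·(≡2), b=3^2·(≡2) mod 3; (2|3)=-1, (2|3)=-1; (−1)^{2·2·1}·(-1)^2·(-1)^2 = +1.
v=5: a=5^2·(≡1), b=5^-4·(≡4) mod 5; (1|5)=+1, (4|5)=+1; (−1)^{2·-4·2}·(+1)^-4·(+1)^2 = +1.
v=29: a=29^3·(≡21), b=29^2·(≡26) mod 29; (21|29)=-1, (26|29)=-1; (−1)^{3·2·14}·(-1)^2·(-1)^3 = -1.
v=13: a=13^2·(≡11), b=13^2·(≡7) mod 13; (11|13)=-1, (7|13)=-1; (−1)^{2·2·6}·(-1)^2·(-1)^2 = +1.
v=11: a=11^0·(≡8), b=11^2·(≡6) mod 11; (8|11)=-1, (6|11)=-1; (−1)^{0·2·5}·(-1)^2·(-1)^0 = +1.
v=7: a=7^-8·(≡6), b=7^-4·(≡6) mod 7; (6|7)=-1, (6|7)=-1; (−1)^{-8·-4·3}·(-1)^-4·(-1)^-8 = +1.
v=∞: 87986 > 0 and 41 > 0  ⇒  (a,b)_∞ = +1.
v=19: a=19^4·(≡1), b=19^2·(≡12) mod 19; (1|19)=+1, (12|19)=-1; (−1)^{4·2·9}·(+1)^2·(-1)^4 = +1.
|Ram(87986, 41)| = 2, even; anisotropic at {29, 41}.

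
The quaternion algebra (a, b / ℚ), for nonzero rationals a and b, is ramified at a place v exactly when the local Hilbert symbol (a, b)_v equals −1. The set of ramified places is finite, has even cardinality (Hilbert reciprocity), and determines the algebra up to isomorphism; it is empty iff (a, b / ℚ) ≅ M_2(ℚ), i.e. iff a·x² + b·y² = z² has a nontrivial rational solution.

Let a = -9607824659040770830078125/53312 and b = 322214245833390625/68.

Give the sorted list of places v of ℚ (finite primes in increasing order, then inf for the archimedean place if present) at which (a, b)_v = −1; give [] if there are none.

Mod squares: a ≡ -5118581, b ≡ 8351369. Check v ∈ {∞, 2, 3, 5, 7, 11, 13, 17, 19, 23, 31, 53}.
v=19: a=19^3·(≡14), b=19^2·(≡18) mod 19; (14|19)=-1, (18|19)=-1; (−1)^{3·2·9}·(-1)^2·(-1)^3 = -1.
v=7: a=7^-2·(≡2), b=7^0·(≡3) mod 7; (2|7)=+1, (3|7)=-1; (−1)^{-2·0·3}·(+1)^0·(-1)^-2 = +1.
v=5: a=5^10·(≡1), b=5^6·(≡4) mod 5; (1|5)=+1, (4|5)=+1; (−1)^{10·6·2}·(+1)^6·(+1)^10 = +1.
v=53: a=53^1·(≡11), b=53^1·(≡40) mod 53; (11|53)=+1, (40|53)=+1; (−1)^{1·1·26}·(+1)^1·(+1)^1 = +1.
v=∞: -5118581 < 0 and 8351369 > 0  ⇒  (a,b)_∞ = +1.
v=2: v_2(a)=-6, v_2(b)=-2; units ≡ 3, 1 (mod 8); ε·ε+αω+βω = 1·0+-6·0+-2·1 ≡ 0  ⇒  (a,b)_2 = +1.
v=3: a=3^4·(≡1), b=3^0·(≡2) mod 3; (1|3)=+1, (2|3)=-1; (−1)^{4·0·1}·(+1)^0·(-1)^4 = +1.
v=17: a=17^-1·(≡3), b=17^-1·(≡16) mod 17; (3|17)=-1, (16|17)=+1; (−1)^{-1·-1·8}·(-1)^-1·(+1)^-1 = -1.
v=23: a=23^1·(≡3), b=23^1·(≡8) mod 23; (3|23)=+1, (8|23)=+1; (−1)^{1·1·11}·(+1)^1·(+1)^1 = -1.
v=31: a=31^4·(≡26), b=31^3·(≡2) mod 31; (26|31)=-1, (2|31)=+1; (−1)^{4·3·15}·(-1)^3·(+1)^4 = -1.
v=13: a=13^1·(≡2), b=13^1·(≡8) mod 13; (2|13)=-1, (8|13)=-1; (−1)^{1·1·6}·(-1)^1·(-1)^1 = +1.
v=11: a=11^2·(≡3), b=11^2·(≡5) mod 11; (3|11)=+1, (5|11)=+1; (−1)^{2·2·5}·(+1)^2·(+1)^2 = +1.
(-5118581, 8351369 / ℚ) ramifies at {17, 19, 23, 31}: a division algebra.

[17, 19, 23, 31]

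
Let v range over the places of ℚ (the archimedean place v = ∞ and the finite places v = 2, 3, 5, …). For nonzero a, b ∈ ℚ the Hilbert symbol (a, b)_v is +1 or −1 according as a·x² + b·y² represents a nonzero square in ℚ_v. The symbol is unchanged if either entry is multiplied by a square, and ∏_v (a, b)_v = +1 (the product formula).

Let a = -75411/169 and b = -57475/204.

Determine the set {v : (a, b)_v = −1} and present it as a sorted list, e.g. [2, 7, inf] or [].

(a, b) ≡ (-19, -969) mod (ℚ^×)²; places V = {2, 3, 5, 7, 11, 13, 17, 19, ∞}.
(a,b)_17: α=0, u≡16; β=-1, v≡3 (mod 17); (16|17)=+1, (3|17)=-1; sign (−1)^0·+1^-1·-1^0 = +1.
(a,b)_13: α=-2, u≡2; β=0, v≡7 (mod 13); (2|13)=-1, (7|13)=-1; sign (−1)^0·-1^0·-1^-2 = +1.
(a,b)_7: α=2, u≡1; β=0, v≡2 (mod 7); (1|7)=+1, (2|7)=+1; sign (−1)^0·+1^0·+1^2 = +1.
(a,b)_5: α=0, u≡1; β=2, v≡4 (mod 5); (1|5)=+1, (4|5)=+1; sign (−1)^0·+1^2·+1^0 = +1.
(a,b)_11: α=0, u≡4; β=2, v≡7 (mod 11); (4|11)=+1, (7|11)=-1; sign (−1)^0·+1^2·-1^0 = +1.
(a,b)_∞: sgn(-19)=−, sgn(-969)=−, so -1.
(a,b)_19: α=1, u≡18; β=1, v≡16 (mod 19); (18|19)=-1, (16|19)=+1; sign (−1)^1·-1^1·+1^1 = +1.
(a,b)_3: α=4, u≡2; β=-1, v≡1 (mod 3); (2|3)=-1, (1|3)=+1; sign (−1)^0·-1^-1·+1^4 = -1.
(a,b)_2: α=0, β=-2; u≡5, v≡7 (mod 8); ε(u)ε(v)=0·1, αω(v)=0·0, βω(u)=-2·1; sum ≡ 0  ⇒  +1.
Ram(-19, -969) = {3, ∞}; no ℚ_3-point on the conic.

[3, inf]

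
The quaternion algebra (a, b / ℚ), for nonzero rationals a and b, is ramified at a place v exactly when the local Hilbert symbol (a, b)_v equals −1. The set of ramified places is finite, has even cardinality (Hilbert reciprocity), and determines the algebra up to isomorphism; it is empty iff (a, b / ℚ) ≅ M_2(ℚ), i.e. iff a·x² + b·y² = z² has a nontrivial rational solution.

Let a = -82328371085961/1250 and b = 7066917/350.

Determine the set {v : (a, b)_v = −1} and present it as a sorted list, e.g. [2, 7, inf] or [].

[13, 19]

Mod squares: a ≡ -418, b ≡ 38038. Check v ∈ {∞, 2, 3, 5, 7, 11, 13, 17, 19}.
v=2: v_2(a)=-1, v_2(b)=-1; units ≡ 7, 3 (mod 8); ε·ε+αω+βω = 1·1+-1·1+-1·0 ≡ 0  ⇒  (a,b)_2 = +1.
v=7: a=7^2·(≡1), b=7^-1·(≡4) mod 7; (1|7)=+1, (4|7)=+1; (−1)^{2·-1·3}·(+1)^-1·(+1)^2 = +1.
v=17: a=17^0·(≡10), b=17^2·(≡16) mod 17; (10|17)=-1, (16|17)=+1; (−1)^{0·2·8}·(-1)^2·(+1)^0 = +1.
v=∞: -418 < 0 and 38038 > 0  ⇒  (a,b)_∞ = +1.
v=13: a=13^2·(≡2), b=13^1·(≡12) mod 13; (2|13)=-1, (12|13)=+1; (−1)^{2·1·6}·(-1)^1·(+1)^2 = -1.
v=11: a=11^5·(≡6), b=11^1·(≡4) mod 11; (6|11)=-1, (4|11)=+1; (−1)^{5·1·5}·(-1)^1·(+1)^5 = +1.
v=19: a=19^3·(≡5), b=19^1·(≡7) mod 19; (5|19)=+1, (7|19)=+1; (−1)^{3·1·9}·(+1)^1·(+1)^3 = -1.
v=3: a=3^2·(≡2), b=3^2·(≡1) mod 3; (2|3)=-1, (1|3)=+1; (−1)^{2·2·1}·(-1)^2·(+1)^2 = +1.
v=5: a=5^-4·(≡2), b=5^-2·(≡3) mod 5; (2|5)=-1, (3|5)=-1; (−1)^{-4·-2·2}·(-1)^-2·(-1)^-4 = +1.
Ram(-418, 38038) = {13, 19}; no ℚ_13-point on the conic.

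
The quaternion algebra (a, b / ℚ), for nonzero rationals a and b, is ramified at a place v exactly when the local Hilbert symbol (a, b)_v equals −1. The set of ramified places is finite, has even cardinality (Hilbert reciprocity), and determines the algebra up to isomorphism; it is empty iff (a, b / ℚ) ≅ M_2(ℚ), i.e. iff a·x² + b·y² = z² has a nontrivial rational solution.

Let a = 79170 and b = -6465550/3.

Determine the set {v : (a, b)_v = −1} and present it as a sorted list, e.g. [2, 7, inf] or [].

[2, 3, 7, 13]

(a, b) ≡ (79170, -15834) mod (ℚ^×)²; places V = {2, 3, 5, 7, 13, 29, ∞}.
(a,b)_∞: sgn(79170)=+, sgn(-15834)=−, so +1.
(a,b)_13: α=1, u≡6; β=1, v≡10 (mod 13); (6|13)=-1, (10|13)=+1; sign (−1)^0·-1^1·+1^1 = -1.
(a,b)_7: α=1, u≡5; β=3, v≡5 (mod 7); (5|7)=-1, (5|7)=-1; sign (−1)^1·-1^3·-1^1 = -1.
(a,b)_5: α=1, u≡4; β=2, v≡1 (mod 5); (4|5)=+1, (1|5)=+1; sign (−1)^0·+1^2·+1^1 = +1.
(a,b)_3: α=1, u≡2; β=-1, v≡2 (mod 3); (2|3)=-1, (2|3)=-1; sign (−1)^1·-1^-1·-1^1 = -1.
(a,b)_2: α=1, β=1; u≡1, v≡3 (mod 8); ε(u)ε(v)=0·1, αω(v)=1·1, βω(u)=1·0; sum ≡ 1  ⇒  -1.
(a,b)_29: α=1, u≡4; β=1, v≡20 (mod 29); (4|29)=+1, (20|29)=+1; sign (−1)^0·+1^1·+1^1 = +1.
|Ram(79170, -15834)| = 4, even; anisotropic at {2, 3, 7, 13}.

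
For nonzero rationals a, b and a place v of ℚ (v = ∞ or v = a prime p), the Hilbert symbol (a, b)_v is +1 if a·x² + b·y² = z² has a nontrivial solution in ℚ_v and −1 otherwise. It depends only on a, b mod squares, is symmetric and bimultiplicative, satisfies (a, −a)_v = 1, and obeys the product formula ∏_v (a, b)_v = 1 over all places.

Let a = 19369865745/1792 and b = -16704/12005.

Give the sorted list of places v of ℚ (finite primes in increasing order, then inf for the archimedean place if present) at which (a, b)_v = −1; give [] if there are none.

(a, b) ≡ (1990415, -145) mod (ℚ^×)²; places V = {2, 3, 5, 7, 29, 37, 53, ∞}.
(a,b)_53: α=1, u≡2; β=0, v≡35 (mod 53); (2|53)=-1, (35|53)=-1; sign (−1)^0·-1^0·-1^1 = -1.
(a,b)_2: α=-8, β=6; u≡7, v≡7 (mod 8); ε(u)ε(v)=1·1, αω(v)=-8·0, βω(u)=6·0; sum ≡ 1  ⇒  -1.
(a,b)_5: α=1, u≡2; β=-1, v≡1 (mod 5); (2|5)=-1, (1|5)=+1; sign (−1)^0·-1^-1·+1^1 = -1.
(a,b)_∞: sgn(1990415)=+, sgn(-145)=−, so +1.
(a,b)_7: α=-1, u≡5; β=-4, v≡1 (mod 7); (5|7)=-1, (1|7)=+1; sign (−1)^0·-1^-4·+1^-1 = +1.
(a,b)_29: α=3, u≡3; β=1, v≡25 (mod 29); (3|29)=-1, (25|29)=+1; sign (−1)^0·-1^1·+1^3 = -1.
(a,b)_3: α=4, u≡2; β=2, v≡2 (mod 3); (2|3)=-1, (2|3)=-1; sign (−1)^0·-1^2·-1^4 = +1.
(a,b)_37: α=1, u≡25; β=0, v≡36 (mod 37); (25|37)=+1, (36|37)=+1; sign (−1)^0·+1^0·+1^1 = +1.
Ram(1990415, -145) = {2, 5, 29, 53}; no ℚ_2-point on the conic.

[2, 5, 29, 53]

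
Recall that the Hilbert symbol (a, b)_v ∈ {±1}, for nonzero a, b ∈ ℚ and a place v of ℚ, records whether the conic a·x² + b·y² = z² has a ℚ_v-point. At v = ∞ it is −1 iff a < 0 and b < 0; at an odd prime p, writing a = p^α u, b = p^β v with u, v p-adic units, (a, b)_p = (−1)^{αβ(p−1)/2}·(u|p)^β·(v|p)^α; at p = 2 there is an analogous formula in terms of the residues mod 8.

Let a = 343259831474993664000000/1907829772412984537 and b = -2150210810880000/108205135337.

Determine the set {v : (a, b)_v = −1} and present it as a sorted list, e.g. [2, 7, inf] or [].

[2, 11]

(a, b) ≡ (8602, -34) mod (ℚ^×)²; places V = {2, 3, 5, 7, 11, 13, 17, 19, 23, 29, ∞}.
(a,b)_19: α=-6, u≡15; β=-4, v≡5 (mod 19); (15|19)=-1, (5|19)=+1; sign (−1)^0·-1^-4·+1^-6 = +1.
(a,b)_13: α=-4, u≡12; β=-2, v≡7 (mod 13); (12|13)=+1, (7|13)=-1; sign (−1)^0·+1^-2·-1^-4 = +1.
(a,b)_11: α=3, u≡9; β=2, v≡7 (mod 11); (9|11)=+1, (7|11)=-1; sign (−1)^0·+1^2·-1^3 = -1.
(a,b)_17: α=-5, u≡4; β=-3, v≡15 (mod 17); (4|17)=+1, (15|17)=+1; sign (−1)^0·+1^-3·+1^-5 = +1.
(a,b)_2: α=15, β=13; u≡5, v≡7 (mod 8); ε(u)ε(v)=0·1, αω(v)=15·0, βω(u)=13·1; sum ≡ 1  ⇒  -1.
(a,b)_7: α=2, u≡6; β=0, v≡4 (mod 7); (6|7)=-1, (4|7)=+1; sign (−1)^0·-1^0·+1^2 = +1.
(a,b)_∞: sgn(8602)=+, sgn(-34)=−, so +1.
(a,b)_23: α=1, u≡3; β=2, v≡18 (mod 23); (3|23)=+1, (18|23)=+1; sign (−1)^0·+1^2·+1^1 = +1.
(a,b)_3: α=12, u≡1; β=8, v≡2 (mod 3); (1|3)=+1, (2|3)=-1; sign (−1)^0·+1^8·-1^12 = +1.
(a,b)_29: α=2, u≡18; β=0, v≡22 (mod 29); (18|29)=-1, (22|29)=+1; sign (−1)^0·-1^0·+1^2 = +1.
(a,b)_5: α=6, u≡3; β=4, v≡1 (mod 5); (3|5)=-1, (1|5)=+1; sign (−1)^0·-1^4·+1^6 = +1.
|Ram(8602, -34)| = 2, even; anisotropic at {2, 11}.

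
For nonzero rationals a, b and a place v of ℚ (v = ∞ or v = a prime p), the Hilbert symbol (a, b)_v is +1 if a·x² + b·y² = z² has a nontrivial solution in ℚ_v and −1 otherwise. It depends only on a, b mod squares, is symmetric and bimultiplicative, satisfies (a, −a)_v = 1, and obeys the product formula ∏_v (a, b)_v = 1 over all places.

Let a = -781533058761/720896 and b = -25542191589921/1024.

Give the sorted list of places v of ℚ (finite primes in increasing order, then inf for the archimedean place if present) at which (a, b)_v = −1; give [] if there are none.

[23, inf]

Mod squares: a ≡ -72611, b ≡ -41. Check v ∈ {∞, 2, 3, 7, 11, 13, 23, 31, 41}.
v=∞: -72611 < 0 and -41 < 0  ⇒  (a,b)_∞ = -1.
v=23: a=23^1·(≡20), b=23^2·(≡10) mod 23; (20|23)=-1, (10|23)=-1; (−1)^{1·2·11}·(-1)^2·(-1)^1 = -1.
v=41: a=41^1·(≡25), b=41^3·(≡33) mod 41; (25|41)=+1, (33|41)=+1; (−1)^{1·3·20}·(+1)^3·(+1)^1 = +1.
v=31: a=31^2·(≡26), b=31^2·(≡23) mod 31; (26|31)=-1, (23|31)=-1; (−1)^{2·2·15}·(-1)^2·(-1)^2 = +1.
v=13: a=13^2·(≡7), b=13^0·(≡2) mod 13; (7|13)=-1, (2|13)=-1; (−1)^{2·0·6}·(-1)^0·(-1)^2 = +1.
v=11: a=11^-1·(≡2), b=11^0·(≡5) mod 11; (2|11)=-1, (5|11)=+1; (−1)^{-1·0·5}·(-1)^0·(+1)^-1 = +1.
v=7: a=7^1·(≡4), b=7^0·(≡4) mod 7; (4|7)=+1, (4|7)=+1; (−1)^{1·0·3}·(+1)^0·(+1)^1 = +1.
v=2: v_2(a)=-16, v_2(b)=-10; units ≡ 5, 7 (mod 8); ε·ε+αω+βω = 0·1+-16·0+-10·1 ≡ 0  ⇒  (a,b)_2 = +1.
v=3: a=3^6·(≡1), b=3^6·(≡1) mod 3; (1|3)=+1, (1|3)=+1; (−1)^{6·6·1}·(+1)^6·(+1)^6 = +1.
|Ram(-72611, -41)| = 2, even; anisotropic at {23, ∞}.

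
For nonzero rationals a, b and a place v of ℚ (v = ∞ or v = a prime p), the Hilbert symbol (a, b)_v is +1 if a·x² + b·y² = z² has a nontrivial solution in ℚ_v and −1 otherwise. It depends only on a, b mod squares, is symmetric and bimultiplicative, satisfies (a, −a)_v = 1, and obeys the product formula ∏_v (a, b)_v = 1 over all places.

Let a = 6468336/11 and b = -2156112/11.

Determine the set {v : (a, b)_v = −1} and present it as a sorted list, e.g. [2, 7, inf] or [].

[7, 31]

(a, b) ≡ (54901, -164703) mod (ℚ^×)²; places V = {2, 3, 7, 11, 23, 31, ∞}.
(a,b)_23: α=1, u≡1; β=1, v≡15 (mod 23); (1|23)=+1, (15|23)=-1; sign (−1)^1·+1^1·-1^1 = +1.
(a,b)_3: α=4, u≡1; β=3, v≡2 (mod 3); (1|3)=+1, (2|3)=-1; sign (−1)^0·+1^3·-1^4 = +1.
(a,b)_7: α=1, u≡5; β=1, v≡3 (mod 7); (5|7)=-1, (3|7)=-1; sign (−1)^1·-1^1·-1^1 = -1.
(a,b)_31: α=1, u≡8; β=1, v≡18 (mod 31); (8|31)=+1, (18|31)=+1; sign (−1)^1·+1^1·+1^1 = -1.
(a,b)_11: α=-1, u≡6; β=-1, v≡9 (mod 11); (6|11)=-1, (9|11)=+1; sign (−1)^1·-1^-1·+1^-1 = +1.
(a,b)_2: α=4, β=4; u≡5, v≡1 (mod 8); ε(u)ε(v)=0·0, αω(v)=4·0, βω(u)=4·1; sum ≡ 0  ⇒  +1.
(a,b)_∞: sgn(54901)=+, sgn(-164703)=−, so +1.
(54901, -164703 / ℚ) ramifies at {7, 31}: a division algebra.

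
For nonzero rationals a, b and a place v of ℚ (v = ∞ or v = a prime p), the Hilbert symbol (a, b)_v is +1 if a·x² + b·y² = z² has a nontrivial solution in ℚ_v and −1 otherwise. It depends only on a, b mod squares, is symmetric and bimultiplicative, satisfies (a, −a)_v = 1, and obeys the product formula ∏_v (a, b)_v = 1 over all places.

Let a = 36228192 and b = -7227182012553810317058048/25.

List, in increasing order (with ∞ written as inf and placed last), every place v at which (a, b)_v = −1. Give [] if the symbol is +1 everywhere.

[2, 7, 29, 31]

(a, b) ≡ (13398, -415338) mod (ℚ^×)²; places V = {2, 3, 5, 7, 11, 13, 29, 31, ∞}.
(a,b)_3: α=1, u≡2; β=3, v≡1 (mod 3); (2|3)=-1, (1|3)=+1; sign (−1)^1·-1^3·+1^1 = +1.
(a,b)_7: α=1, u≡6; β=1, v≡3 (mod 7); (6|7)=-1, (3|7)=-1; sign (−1)^1·-1^1·-1^1 = -1.
(a,b)_31: α=0, u≡11; β=3, v≡1 (mod 31); (11|31)=-1, (1|31)=+1; sign (−1)^0·-1^3·+1^0 = -1.
(a,b)_11: α=1, u≡6; β=3, v≡9 (mod 11); (6|11)=-1, (9|11)=+1; sign (−1)^1·-1^3·+1^1 = +1.
(a,b)_13: α=2, u≡11; β=6, v≡1 (mod 13); (11|13)=-1, (1|13)=+1; sign (−1)^0·-1^6·+1^2 = +1.
(a,b)_29: α=1, u≡15; β=3, v≡1 (mod 29); (15|29)=-1, (1|29)=+1; sign (−1)^0·-1^3·+1^1 = -1.
(a,b)_∞: sgn(13398)=+, sgn(-415338)=−, so +1.
(a,b)_2: α=5, β=13; u≡3, v≡3 (mod 8); ε(u)ε(v)=1·1, αω(v)=5·1, βω(u)=13·1; sum ≡ 1  ⇒  -1.
(a,b)_5: α=0, u≡2; β=-2, v≡2 (mod 5); (2|5)=-1, (2|5)=-1; sign (−1)^0·-1^-2·-1^0 = +1.
(13398, -415338 / ℚ) ramifies at {2, 7, 29, 31}: a division algebra.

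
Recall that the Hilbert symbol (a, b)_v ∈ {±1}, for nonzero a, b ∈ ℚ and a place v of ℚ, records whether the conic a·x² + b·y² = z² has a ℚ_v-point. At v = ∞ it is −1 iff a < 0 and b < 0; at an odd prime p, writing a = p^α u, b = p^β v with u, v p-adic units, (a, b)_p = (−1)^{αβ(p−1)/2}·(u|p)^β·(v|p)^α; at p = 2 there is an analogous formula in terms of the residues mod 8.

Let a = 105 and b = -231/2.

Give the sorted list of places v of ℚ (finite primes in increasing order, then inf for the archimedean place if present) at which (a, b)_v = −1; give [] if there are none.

(a, b) ≡ (105, -462) mod (ℚ^×)²; places V = {2, 3, 5, 7, 11, ∞}.
(a,b)_2: α=0, β=-1; u≡1, v≡1 (mod 8); ε(u)ε(v)=0·0, αω(v)=0·0, βω(u)=-1·0; sum ≡ 0  ⇒  +1.
(a,b)_∞: sgn(105)=+, sgn(-462)=−, so +1.
(a,b)_5: α=1, u≡1; β=0, v≡2 (mod 5); (1|5)=+1, (2|5)=-1; sign (−1)^0·+1^0·-1^1 = -1.
(a,b)_3: α=1, u≡2; β=1, v≡2 (mod 3); (2|3)=-1, (2|3)=-1; sign (−1)^1·-1^1·-1^1 = -1.
(a,b)_11: α=0, u≡6; β=1, v≡6 (mod 11); (6|11)=-1, (6|11)=-1; sign (−1)^0·-1^1·-1^0 = -1.
(a,b)_7: α=1, u≡1; β=1, v≡1 (mod 7); (1|7)=+1, (1|7)=+1; sign (−1)^1·+1^1·+1^1 = -1.
Ram(105, -462) = {3, 5, 7, 11}; no ℚ_3-point on the conic.

[3, 5, 7, 11]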